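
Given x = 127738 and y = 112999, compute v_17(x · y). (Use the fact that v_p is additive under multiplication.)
v_17(14434266262) = 6

v_p(x) = 3 (factor: 127738 = 17^3 · 26); v_p(y) = 3 (factor: 112999 = 17^3 · 23). Additivity: v_p(xy) = v_p(x) + v_p(y) = 3 + 3 = 6. (Direct check: xy = 14434266262 = 17^6 · (598).)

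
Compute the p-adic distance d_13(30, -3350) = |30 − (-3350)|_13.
d_13(30, -3350) = 1/169

Step 1 — x − y = 30 − (-3350) = 3380. Step 2 — v_13(3380) = 2 (factor: 3380 = (13^2 · 20); the sign does not affect v_p). Step 3 — |x − y|_13 = 13^{-2} = 1/169.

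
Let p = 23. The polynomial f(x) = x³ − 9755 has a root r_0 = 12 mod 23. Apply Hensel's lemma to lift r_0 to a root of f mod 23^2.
r_1 = 311 (mod 529)

Hensel: r_{i+1} = r_i − f(r_i)/f′(r_i) mod 23^{i+2}, where f′(x) = 3x². Iterate:
  r_0 = 12 (mod 23)
  r_1 = 311 (mod 529)
Final: r = 311 with f(r) ≡ 0 mod 23^2.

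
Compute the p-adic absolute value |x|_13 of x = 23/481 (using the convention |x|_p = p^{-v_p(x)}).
|23/481|_13 = 13

Step 1 — compute v_13(x) by factoring powers of 13 out of the numerator and denominator: v_13(23/481) = -1. Step 2 — apply |x|_p = p^{-v_p(x)} = 13^{1} = 13.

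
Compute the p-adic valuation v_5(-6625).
v_5(-6625) = 3

v_5(n) is the largest exponent k such that 5^k divides n. Factor out: -6625 = -5^3 · 53. (Sign doesn't affect v_p.) So v_5(-6625) = 3.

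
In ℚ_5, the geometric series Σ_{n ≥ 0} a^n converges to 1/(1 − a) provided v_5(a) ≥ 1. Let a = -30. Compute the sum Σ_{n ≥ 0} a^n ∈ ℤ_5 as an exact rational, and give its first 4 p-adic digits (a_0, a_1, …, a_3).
Σ a^n = 1/(1 − a) = 1/31;  first 4 digits = (1, 4, 4, 0)

v_5(a) = 1 ≥ 1, so the series converges in ℤ_5 to 1/(1 − a) = 1/(1 − (-30)) = 1/31. Expand this rational in ℤ_5: compute digits iteratively via d_i = x_i mod 5, x_{i+1} = (x_i − d_i)/5. The first 4 digits are (1, 4, 4, 0).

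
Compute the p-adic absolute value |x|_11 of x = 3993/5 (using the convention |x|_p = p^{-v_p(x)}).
|3993/5|_11 = 1/1331

Step 1 — compute v_11(x) by factoring powers of 11 out of the numerator and denominator: v_11(3993/5) = 3. Step 2 — apply |x|_p = p^{-v_p(x)} = 11^{-3} = 1/1331.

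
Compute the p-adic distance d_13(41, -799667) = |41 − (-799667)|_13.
d_13(41, -799667) = 1/28561

Step 1 — x − y = 41 − (-799667) = 799708. Step 2 — v_13(799708) = 4 (factor: 799708 = (13^4 · 28); the sign does not affect v_p). Step 3 — |x − y|_13 = 13^{-4} = 1/28561.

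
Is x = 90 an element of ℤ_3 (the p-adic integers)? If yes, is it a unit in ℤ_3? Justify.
x ∈ ℤ_3 but not a unit; v_3(x) = 2 > 0

ℤ_3 = {x ∈ ℚ_3 : v_3(x) ≥ 0} and ℤ_3^× = {x ∈ ℤ_3 : v_3(x) = 0}. Here v_3(90) = v_3(num) − v_3(den) = 2; compare against these criteria.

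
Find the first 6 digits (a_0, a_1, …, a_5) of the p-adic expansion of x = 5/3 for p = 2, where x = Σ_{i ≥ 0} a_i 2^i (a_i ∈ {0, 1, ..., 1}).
(a_0, …, a_5) = (1, 1, 1, 0, 1, 0)

v_2(5/3) = 0 (numerator and denominator both coprime to 2), so x ∈ ℤ_2^×. Compute digits iteratively via a_i = x_i mod 2, x_{i+1} = (x_i − a_i)/2, with x_0 = x:
  x_0 = 5/3;  a_0 = 1;  x_1 = (x_0 − 1)/2 = 1/3
  x_1 = 1/3;  a_1 = 1;  x_2 = (x_1 − 1)/2 = -1/3
  x_2 = -1/3;  a_2 = 1;  x_3 = (x_2 − 1)/2 = -2/3
  x_3 = -2/3;  a_3 = 0;  x_4 = (x_3 − 0)/2 = -1/3
  x_4 = -1/3;  a_4 = 1;  x_5 = (x_4 − 1)/2 = -2/3
  x_5 = -2/3;  a_5 = 0;  x_6 = (x_5 − 0)/2 = -1/3
Digits: (1, 1, 1, 0, 1, 0).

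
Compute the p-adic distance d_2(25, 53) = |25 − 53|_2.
d_2(25, 53) = 1/4

Step 1 — x − y = 25 − 53 = -28. Step 2 — v_2(-28) = 2 (factor: -28 = −(2^2 · 7); the sign does not affect v_p). Step 3 — |x − y|_2 = 2^{-2} = 1/4.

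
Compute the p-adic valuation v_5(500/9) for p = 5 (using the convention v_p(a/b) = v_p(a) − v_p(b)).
v_5(500/9) = 3

Factor powers of 5 from the numerator and denominator of the reduced fraction: 500 = 5^3 · 4 and 9 = 5^0 · 9. Apply v_p(a/b) = v_p(a) − v_p(b): v_5(500/9) = 3 − 0 = 3.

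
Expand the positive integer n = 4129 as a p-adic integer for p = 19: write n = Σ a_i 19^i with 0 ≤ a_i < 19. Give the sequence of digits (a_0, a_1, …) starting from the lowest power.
(a_0, a_1, …) = (6, 8, 11)

Repeated division by 19 gives the digits low-to-high: 4129 = 6 + 8·19^1 + 11·19^2. Digit sequence: (6, 8, 11).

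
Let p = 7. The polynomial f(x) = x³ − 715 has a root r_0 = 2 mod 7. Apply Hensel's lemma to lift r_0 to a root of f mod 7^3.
r_2 = 163 (mod 343)

Hensel: r_{i+1} = r_i − f(r_i)/f′(r_i) mod 7^{i+2}, where f′(x) = 3x². Iterate:
  r_0 = 2 (mod 7)
  r_1 = 16 (mod 49)
  r_2 = 163 (mod 343)
Final: r = 163 with f(r) ≡ 0 mod 7^3.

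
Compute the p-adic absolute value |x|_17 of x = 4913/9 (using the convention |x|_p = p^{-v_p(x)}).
|4913/9|_17 = 1/4913

Step 1 — compute v_17(x) by factoring powers of 17 out of the numerator and denominator: v_17(4913/9) = 3. Step 2 — apply |x|_p = p^{-v_p(x)} = 17^{-3} = 1/4913.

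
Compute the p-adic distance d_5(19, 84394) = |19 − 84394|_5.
d_5(19, 84394) = 1/3125

Step 1 — x − y = 19 − 84394 = -84375. Step 2 — v_5(-84375) = 5 (factor: -84375 = −(5^5 · 27); the sign does not affect v_p). Step 3 — |x − y|_5 = 5^{-5} = 1/3125.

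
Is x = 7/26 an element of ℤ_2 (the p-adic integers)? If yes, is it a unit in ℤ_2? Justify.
x ∉ ℤ_2 (v_2(x) = -1 < 0)

ℤ_2 = {x ∈ ℚ_2 : v_2(x) ≥ 0} and ℤ_2^× = {x ∈ ℤ_2 : v_2(x) = 0}. Here v_2(7/26) = v_2(num) − v_2(den) = -1; compare against these criteria.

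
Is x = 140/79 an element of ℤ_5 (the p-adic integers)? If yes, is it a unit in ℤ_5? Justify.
x ∈ ℤ_5 but not a unit; v_5(x) = 1 > 0

ℤ_5 = {x ∈ ℚ_5 : v_5(x) ≥ 0} and ℤ_5^× = {x ∈ ℤ_5 : v_5(x) = 0}. Here v_5(140/79) = v_5(num) − v_5(den) = 1; compare against these criteria.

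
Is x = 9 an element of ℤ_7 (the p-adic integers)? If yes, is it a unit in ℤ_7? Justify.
x ∈ ℤ_7^× (unit); v_7(x) = 0

ℤ_7 = {x ∈ ℚ_7 : v_7(x) ≥ 0} and ℤ_7^× = {x ∈ ℤ_7 : v_7(x) = 0}. Here v_7(9) = v_7(num) − v_7(den) = 0; compare against these criteria.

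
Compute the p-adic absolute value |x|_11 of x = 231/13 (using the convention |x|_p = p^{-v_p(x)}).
|231/13|_11 = 1/11

Step 1 — compute v_11(x) by factoring powers of 11 out of the numerator and denominator: v_11(231/13) = 1. Step 2 — apply |x|_p = p^{-v_p(x)} = 11^{-1} = 1/11.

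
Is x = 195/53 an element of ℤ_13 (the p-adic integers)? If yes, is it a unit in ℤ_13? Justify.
x ∈ ℤ_13 but not a unit; v_13(x) = 1 > 0

ℤ_13 = {x ∈ ℚ_13 : v_13(x) ≥ 0} and ℤ_13^× = {x ∈ ℤ_13 : v_13(x) = 0}. Here v_13(195/53) = v_13(num) − v_13(den) = 1; compare against these criteria.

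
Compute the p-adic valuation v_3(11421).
v_3(11421) = 5

v_3(n) is the largest exponent k such that 3^k divides n. Factor out: 11421 = 3^5 · 47. (Sign doesn't affect v_p.) So v_3(11421) = 5.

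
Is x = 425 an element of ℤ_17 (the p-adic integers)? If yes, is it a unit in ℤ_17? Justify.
x ∈ ℤ_17 but not a unit; v_17(x) = 1 > 0

ℤ_17 = {x ∈ ℚ_17 : v_17(x) ≥ 0} and ℤ_17^× = {x ∈ ℤ_17 : v_17(x) = 0}. Here v_17(425) = v_17(num) − v_17(den) = 1; compare against these criteria.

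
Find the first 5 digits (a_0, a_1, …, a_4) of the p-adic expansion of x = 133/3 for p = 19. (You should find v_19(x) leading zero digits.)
(a_0, …, a_4) = (0, 15, 12, 12, 12)

v_19(133/3) = 1, so a_0 = ... = a_0 = 0. Factor out: x = 19^1 · u with u = 7/3 a unit in ℤ_19. Expand u iteratively via a_{v+i} = u_i mod 19, u_{i+1} = (u_i − a_{v+i})/19:
  u_0 = 7/3;  a_1 = 15;  u_1 = (u_0 − 15)/19 = -2/3
  u_1 = -2/3;  a_2 = 12;  u_2 = (u_1 − 12)/19 = -2/3
  u_2 = -2/3;  a_3 = 12;  u_3 = (u_2 − 12)/19 = -2/3
  u_3 = -2/3;  a_4 = 12;  u_4 = (u_3 − 12)/19 = -2/3
Digits: (0, 15, 12, 12, 12).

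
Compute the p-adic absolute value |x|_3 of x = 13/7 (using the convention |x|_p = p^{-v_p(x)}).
|13/7|_3 = 1

Step 1 — compute v_3(x) by factoring powers of 3 out of the numerator and denominator: v_3(13/7) = 0. Step 2 — apply |x|_p = p^{-v_p(x)} = 3^{0} = 1.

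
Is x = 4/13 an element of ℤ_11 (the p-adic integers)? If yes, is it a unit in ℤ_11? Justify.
x ∈ ℤ_11^× (unit); v_11(x) = 0

ℤ_11 = {x ∈ ℚ_11 : v_11(x) ≥ 0} and ℤ_11^× = {x ∈ ℤ_11 : v_11(x) = 0}. Here v_11(4/13) = v_11(num) − v_11(den) = 0; compare against these criteria.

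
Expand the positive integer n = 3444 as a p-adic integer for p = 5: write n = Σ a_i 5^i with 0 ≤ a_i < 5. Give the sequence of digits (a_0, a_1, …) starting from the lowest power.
(a_0, a_1, …) = (4, 3, 2, 2, 0, 1)

Repeated division by 5 gives the digits low-to-high: 3444 = 4 + 3·5^1 + 2·5^2 + 2·5^3 + 1·5^5. Digit sequence: (4, 3, 2, 2, 0, 1).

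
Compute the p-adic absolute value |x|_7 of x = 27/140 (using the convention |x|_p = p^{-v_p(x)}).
|27/140|_7 = 7

Step 1 — compute v_7(x) by factoring powers of 7 out of the numerator and denominator: v_7(27/140) = -1. Step 2 — apply |x|_p = p^{-v_p(x)} = 7^{1} = 7.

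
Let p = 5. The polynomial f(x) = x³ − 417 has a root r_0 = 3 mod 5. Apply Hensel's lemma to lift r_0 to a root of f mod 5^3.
r_2 = 23 (mod 125)

Hensel: r_{i+1} = r_i − f(r_i)/f′(r_i) mod 5^{i+2}, where f′(x) = 3x². Iterate:
  r_0 = 3 (mod 5)
  r_1 = 23 (mod 25)
  r_2 = 23 (mod 125)
Final: r = 23 with f(r) ≡ 0 mod 5^3.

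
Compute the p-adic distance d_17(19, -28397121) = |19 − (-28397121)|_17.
d_17(19, -28397121) = 1/1419857

Step 1 — x − y = 19 − (-28397121) = 28397140. Step 2 — v_17(28397140) = 5 (factor: 28397140 = (17^5 · 20); the sign does not affect v_p). Step 3 — |x − y|_17 = 17^{-5} = 1/1419857.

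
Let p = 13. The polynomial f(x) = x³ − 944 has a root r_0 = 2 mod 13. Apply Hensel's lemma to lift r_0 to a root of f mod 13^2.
r_1 = 80 (mod 169)

Hensel: r_{i+1} = r_i − f(r_i)/f′(r_i) mod 13^{i+2}, where f′(x) = 3x². Iterate:
  r_0 = 2 (mod 13)
  r_1 = 80 (mod 169)
Final: r = 80 with f(r) ≡ 0 mod 13^2.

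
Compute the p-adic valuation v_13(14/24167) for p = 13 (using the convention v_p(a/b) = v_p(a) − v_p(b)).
v_13(14/24167) = -3

Factor powers of 13 from the numerator and denominator of the reduced fraction: 14 = 13^0 · 14 and 24167 = 13^3 · 11. Apply v_p(a/b) = v_p(a) − v_p(b): v_13(14/24167) = 0 − 3 = -3.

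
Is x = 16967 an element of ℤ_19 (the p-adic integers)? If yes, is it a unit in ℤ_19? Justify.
x ∈ ℤ_19 but not a unit; v_19(x) = 2 > 0

ℤ_19 = {x ∈ ℚ_19 : v_19(x) ≥ 0} and ℤ_19^× = {x ∈ ℤ_19 : v_19(x) = 0}. Here v_19(16967) = v_19(num) − v_19(den) = 2; compare against these criteria.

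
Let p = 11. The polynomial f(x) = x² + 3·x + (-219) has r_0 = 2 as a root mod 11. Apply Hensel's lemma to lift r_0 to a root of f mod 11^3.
r_2 = 343 (mod 1331)

Hensel: r_{i+1} = r_i − f(r_i)·(f′(r_i))^{-1} mod 11^{i+2}, f′(x) = 2x + 3. Iterate:
  r_0 = 2 (mod 11)
  r_1 = 101 (mod 121)
  r_2 = 343 (mod 1331)
Final: r = 343 satisfies f(r) ≡ 0 mod 11^3.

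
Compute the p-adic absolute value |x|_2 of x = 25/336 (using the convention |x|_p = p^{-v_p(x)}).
|25/336|_2 = 16

Step 1 — compute v_2(x) by factoring powers of 2 out of the numerator and denominator: v_2(25/336) = -4. Step 2 — apply |x|_p = p^{-v_p(x)} = 2^{4} = 16.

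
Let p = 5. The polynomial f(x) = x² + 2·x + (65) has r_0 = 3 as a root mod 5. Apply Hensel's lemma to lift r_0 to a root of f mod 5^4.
r_3 = 418 (mod 625)

Hensel: r_{i+1} = r_i − f(r_i)·(f′(r_i))^{-1} mod 5^{i+2}, f′(x) = 2x + 2. Iterate:
  r_0 = 3 (mod 5)
  r_1 = 18 (mod 25)
  r_2 = 43 (mod 125)
  r_3 = 418 (mod 625)
Final: r = 418 satisfies f(r) ≡ 0 mod 5^4.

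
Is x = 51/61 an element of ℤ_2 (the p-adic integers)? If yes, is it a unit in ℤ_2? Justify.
x ∈ ℤ_2^× (unit); v_2(x) = 0

ℤ_2 = {x ∈ ℚ_2 : v_2(x) ≥ 0} and ℤ_2^× = {x ∈ ℤ_2 : v_2(x) = 0}. Here v_2(51/61) = v_2(num) − v_2(den) = 0; compare against these criteria.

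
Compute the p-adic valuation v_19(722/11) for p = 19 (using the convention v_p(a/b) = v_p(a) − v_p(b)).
v_19(722/11) = 2

Factor powers of 19 from the numerator and denominator of the reduced fraction: 722 = 19^2 · 2 and 11 = 19^0 · 11. Apply v_p(a/b) = v_p(a) − v_p(b): v_19(722/11) = 2 − 0 = 2.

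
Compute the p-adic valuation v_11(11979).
v_11(11979) = 3

v_11(n) is the largest exponent k such that 11^k divides n. Factor out: 11979 = 11^3 · 9. (Sign doesn't affect v_p.) So v_11(11979) = 3.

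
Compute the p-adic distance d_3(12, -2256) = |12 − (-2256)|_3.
d_3(12, -2256) = 1/81

Step 1 — x − y = 12 − (-2256) = 2268. Step 2 — v_3(2268) = 4 (factor: 2268 = (3^4 · 28); the sign does not affect v_p). Step 3 — |x − y|_3 = 3^{-4} = 1/81.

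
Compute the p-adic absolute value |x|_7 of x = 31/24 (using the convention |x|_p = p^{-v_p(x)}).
|31/24|_7 = 1

Step 1 — compute v_7(x) by factoring powers of 7 out of the numerator and denominator: v_7(31/24) = 0. Step 2 — apply |x|_p = p^{-v_p(x)} = 7^{0} = 1.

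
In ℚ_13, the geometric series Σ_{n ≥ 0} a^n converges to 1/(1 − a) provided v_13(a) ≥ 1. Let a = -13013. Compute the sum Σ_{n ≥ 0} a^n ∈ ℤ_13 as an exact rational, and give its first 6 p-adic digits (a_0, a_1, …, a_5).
Σ a^n = 1/(1 − a) = 1/13014;  first 6 digits = (1, 0, 1, 7, 0, 1)

v_13(a) = 2 ≥ 1, so the series converges in ℤ_13 to 1/(1 − a) = 1/(1 − (-13013)) = 1/13014. Expand this rational in ℤ_13: compute digits iteratively via d_i = x_i mod 13, x_{i+1} = (x_i − d_i)/13. The first 6 digits are (1, 0, 1, 7, 0, 1).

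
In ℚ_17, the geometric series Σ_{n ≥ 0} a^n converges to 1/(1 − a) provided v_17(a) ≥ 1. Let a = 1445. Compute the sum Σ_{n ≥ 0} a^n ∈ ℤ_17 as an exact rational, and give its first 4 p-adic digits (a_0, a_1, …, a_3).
Σ a^n = 1/(1 − a) = -1/1444;  first 4 digits = (1, 0, 5, 0)

v_17(a) = 2 ≥ 1, so the series converges in ℤ_17 to 1/(1 − a) = 1/(1 − 1445) = -1/1444. Expand this rational in ℤ_17: compute digits iteratively via d_i = x_i mod 17, x_{i+1} = (x_i − d_i)/17. The first 4 digits are (1, 0, 5, 0).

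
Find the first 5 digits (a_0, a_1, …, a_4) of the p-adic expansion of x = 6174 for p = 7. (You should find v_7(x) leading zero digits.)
(a_0, …, a_4) = (0, 0, 0, 4, 2)

v_7(6174) = 3, so a_0 = ... = a_2 = 0. Factor out: x = 7^3 · u with u = 18 a unit in ℤ_7. Expand u iteratively via a_{v+i} = u_i mod 7, u_{i+1} = (u_i − a_{v+i})/7:
  u_0 = 18;  a_3 = 4;  u_1 = (u_0 − 4)/7 = 2
  u_1 = 2;  a_4 = 2;  u_2 = (u_1 − 2)/7 = 0
Digits: (0, 0, 0, 4, 2).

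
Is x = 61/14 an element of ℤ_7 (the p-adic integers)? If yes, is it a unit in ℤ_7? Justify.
x ∉ ℤ_7 (v_7(x) = -1 < 0)

ℤ_7 = {x ∈ ℚ_7 : v_7(x) ≥ 0} and ℤ_7^× = {x ∈ ℤ_7 : v_7(x) = 0}. Here v_7(61/14) = v_7(num) − v_7(den) = -1; compare against these criteria.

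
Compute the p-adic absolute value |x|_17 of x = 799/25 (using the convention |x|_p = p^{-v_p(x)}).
|799/25|_17 = 1/17

Step 1 — compute v_17(x) by factoring powers of 17 out of the numerator and denominator: v_17(799/25) = 1. Step 2 — apply |x|_p = p^{-v_p(x)} = 17^{-1} = 1/17.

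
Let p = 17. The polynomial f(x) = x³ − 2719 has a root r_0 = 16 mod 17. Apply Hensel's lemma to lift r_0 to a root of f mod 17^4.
r_3 = 22677 (mod 83521)

Hensel: r_{i+1} = r_i − f(r_i)/f′(r_i) mod 17^{i+2}, where f′(x) = 3x². Iterate:
  r_0 = 16 (mod 17)
  r_1 = 135 (mod 289)
  r_2 = 3025 (mod 4913)
  r_3 = 22677 (mod 83521)
Final: r = 22677 with f(r) ≡ 0 mod 17^4.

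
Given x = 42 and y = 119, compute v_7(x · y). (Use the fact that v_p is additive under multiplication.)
v_7(4998) = 2

v_p(x) = 1 (factor: 42 = 7^1 · 6); v_p(y) = 1 (factor: 119 = 7^1 · 17). Additivity: v_p(xy) = v_p(x) + v_p(y) = 1 + 1 = 2. (Direct check: xy = 4998 = 7^2 · (102).)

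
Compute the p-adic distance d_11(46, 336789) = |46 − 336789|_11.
d_11(46, 336789) = 1/14641

Step 1 — x − y = 46 − 336789 = -336743. Step 2 — v_11(-336743) = 4 (factor: -336743 = −(11^4 · 23); the sign does not affect v_p). Step 3 — |x − y|_11 = 11^{-4} = 1/14641.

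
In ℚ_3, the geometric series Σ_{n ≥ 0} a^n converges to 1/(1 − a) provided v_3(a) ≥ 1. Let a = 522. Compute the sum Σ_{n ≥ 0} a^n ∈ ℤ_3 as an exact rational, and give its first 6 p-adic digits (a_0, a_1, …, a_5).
Σ a^n = 1/(1 − a) = -1/521;  first 6 digits = (1, 0, 1, 1, 1, 1)

v_3(a) = 2 ≥ 1, so the series converges in ℤ_3 to 1/(1 − a) = 1/(1 − 522) = -1/521. Expand this rational in ℤ_3: compute digits iteratively via d_i = x_i mod 3, x_{i+1} = (x_i − d_i)/3. The first 6 digits are (1, 0, 1, 1, 1, 1).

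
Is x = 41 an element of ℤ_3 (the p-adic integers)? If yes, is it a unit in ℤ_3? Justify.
x ∈ ℤ_3^× (unit); v_3(x) = 0

ℤ_3 = {x ∈ ℚ_3 : v_3(x) ≥ 0} and ℤ_3^× = {x ∈ ℤ_3 : v_3(x) = 0}. Here v_3(41) = v_3(num) − v_3(den) = 0; compare against these criteria.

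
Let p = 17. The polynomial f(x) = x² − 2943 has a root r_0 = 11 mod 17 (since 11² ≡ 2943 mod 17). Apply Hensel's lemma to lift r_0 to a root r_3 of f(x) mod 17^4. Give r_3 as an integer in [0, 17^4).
r_3 = 14852 (mod 83521)

Hensel's recurrence: r_{i+1} = r_i − f(r_i)·(f′(r_i))^{-1} mod 17^{i+2}, with f′(x) = 2x. Iterate:
  r_0 = 11 (mod 17)
  r_1 = 113 (mod 289)
  r_2 = 113 (mod 4913)
  r_3 = 14852 (mod 83521)
Final: r_3 = 14852, and one checks f(r_3) ≡ 0 mod 17^4.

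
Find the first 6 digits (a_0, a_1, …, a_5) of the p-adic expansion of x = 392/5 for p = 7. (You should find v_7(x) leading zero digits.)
(a_0, …, a_5) = (0, 0, 3, 4, 5, 2)

v_7(392/5) = 2, so a_0 = ... = a_1 = 0. Factor out: x = 7^2 · u with u = 8/5 a unit in ℤ_7. Expand u iteratively via a_{v+i} = u_i mod 7, u_{i+1} = (u_i − a_{v+i})/7:
  u_0 = 8/5;  a_2 = 3;  u_1 = (u_0 − 3)/7 = -1/5
  u_1 = -1/5;  a_3 = 4;  u_2 = (u_1 − 4)/7 = -3/5
  u_2 = -3/5;  a_4 = 5;  u_3 = (u_2 − 5)/7 = -4/5
  u_3 = -4/5;  a_5 = 2;  u_4 = (u_3 − 2)/7 = -2/5
Digits: (0, 0, 3, 4, 5, 2).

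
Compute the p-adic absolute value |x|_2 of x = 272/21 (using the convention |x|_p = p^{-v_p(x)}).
|272/21|_2 = 1/16

Step 1 — compute v_2(x) by factoring powers of 2 out of the numerator and denominator: v_2(272/21) = 4. Step 2 — apply |x|_p = p^{-v_p(x)} = 2^{-4} = 1/16.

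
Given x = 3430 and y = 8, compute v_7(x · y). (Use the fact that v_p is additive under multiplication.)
v_7(27440) = 3

v_p(x) = 3 (factor: 3430 = 7^3 · 10); v_p(y) = 0 (factor: 8 = 7^0 · 8). Additivity: v_p(xy) = v_p(x) + v_p(y) = 3 + 0 = 3. (Direct check: xy = 27440 = 7^3 · (80).)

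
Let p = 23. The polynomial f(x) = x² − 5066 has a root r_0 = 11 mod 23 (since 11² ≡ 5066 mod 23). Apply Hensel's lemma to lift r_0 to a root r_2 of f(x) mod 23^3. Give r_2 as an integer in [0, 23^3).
r_2 = 356 (mod 12167)

Hensel's recurrence: r_{i+1} = r_i − f(r_i)·(f′(r_i))^{-1} mod 23^{i+2}, with f′(x) = 2x. Iterate:
  r_0 = 11 (mod 23)
  r_1 = 356 (mod 529)
  r_2 = 356 (mod 12167)
Final: r_2 = 356, and one checks f(r_2) ≡ 0 mod 23^3.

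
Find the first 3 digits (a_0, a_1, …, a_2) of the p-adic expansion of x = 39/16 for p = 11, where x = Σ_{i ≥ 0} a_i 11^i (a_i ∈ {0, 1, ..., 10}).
(a_0, …, a_2) = (10, 0, 2)

v_11(39/16) = 0 (numerator and denominator both coprime to 11), so x ∈ ℤ_11^×. Compute digits iteratively via a_i = x_i mod 11, x_{i+1} = (x_i − a_i)/11, with x_0 = x:
  x_0 = 39/16;  a_0 = 10;  x_1 = (x_0 − 10)/11 = -11/16
  x_1 = -11/16;  a_1 = 0;  x_2 = (x_1 − 0)/11 = -1/16
  x_2 = -1/16;  a_2 = 2;  x_3 = (x_2 − 2)/11 = -3/16
Digits: (10, 0, 2).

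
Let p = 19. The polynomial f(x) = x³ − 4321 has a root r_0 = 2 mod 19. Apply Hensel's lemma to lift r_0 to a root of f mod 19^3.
r_2 = 3099 (mod 6859)

Hensel: r_{i+1} = r_i − f(r_i)/f′(r_i) mod 19^{i+2}, where f′(x) = 3x². Iterate:
  r_0 = 2 (mod 19)
  r_1 = 211 (mod 361)
  r_2 = 3099 (mod 6859)
Final: r = 3099 with f(r) ≡ 0 mod 19^3.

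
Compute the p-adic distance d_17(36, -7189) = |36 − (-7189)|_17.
d_17(36, -7189) = 1/289

Step 1 — x − y = 36 − (-7189) = 7225. Step 2 — v_17(7225) = 2 (factor: 7225 = (17^2 · 25); the sign does not affect v_p). Step 3 — |x − y|_17 = 17^{-2} = 1/289.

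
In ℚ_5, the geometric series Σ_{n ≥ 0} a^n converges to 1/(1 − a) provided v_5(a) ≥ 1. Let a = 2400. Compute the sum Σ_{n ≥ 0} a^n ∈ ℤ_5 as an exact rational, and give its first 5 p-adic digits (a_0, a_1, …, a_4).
Σ a^n = 1/(1 − a) = -1/2399;  first 5 digits = (1, 0, 1, 4, 4)

v_5(a) = 2 ≥ 1, so the series converges in ℤ_5 to 1/(1 − a) = 1/(1 − 2400) = -1/2399. Expand this rational in ℤ_5: compute digits iteratively via d_i = x_i mod 5, x_{i+1} = (x_i − d_i)/5. The first 5 digits are (1, 0, 1, 4, 4).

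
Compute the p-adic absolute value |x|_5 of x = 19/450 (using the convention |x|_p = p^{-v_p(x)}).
|19/450|_5 = 25

Step 1 — compute v_5(x) by factoring powers of 5 out of the numerator and denominator: v_5(19/450) = -2. Step 2 — apply |x|_p = p^{-v_p(x)} = 5^{2} = 25.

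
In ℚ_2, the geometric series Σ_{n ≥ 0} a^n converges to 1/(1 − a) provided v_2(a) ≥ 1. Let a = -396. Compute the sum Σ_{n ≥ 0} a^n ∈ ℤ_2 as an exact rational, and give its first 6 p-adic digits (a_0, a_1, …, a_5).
Σ a^n = 1/(1 − a) = 1/397;  first 6 digits = (1, 0, 1, 0, 0, 0)

v_2(a) = 2 ≥ 1, so the series converges in ℤ_2 to 1/(1 − a) = 1/(1 − (-396)) = 1/397. Expand this rational in ℤ_2: compute digits iteratively via d_i = x_i mod 2, x_{i+1} = (x_i − d_i)/2. The first 6 digits are (1, 0, 1, 0, 0, 0).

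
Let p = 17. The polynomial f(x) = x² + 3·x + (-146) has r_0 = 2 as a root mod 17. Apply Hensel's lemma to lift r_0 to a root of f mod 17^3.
r_2 = 4150 (mod 4913)

Hensel: r_{i+1} = r_i − f(r_i)·(f′(r_i))^{-1} mod 17^{i+2}, f′(x) = 2x + 3. Iterate:
  r_0 = 2 (mod 17)
  r_1 = 104 (mod 289)
  r_2 = 4150 (mod 4913)
Final: r = 4150 satisfies f(r) ≡ 0 mod 17^3.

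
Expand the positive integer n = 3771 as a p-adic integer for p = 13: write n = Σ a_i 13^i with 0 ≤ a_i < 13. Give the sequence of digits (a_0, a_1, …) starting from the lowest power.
(a_0, a_1, …) = (1, 4, 9, 1)

Repeated division by 13 gives the digits low-to-high: 3771 = 1 + 4·13^1 + 9·13^2 + 1·13^3. Digit sequence: (1, 4, 9, 1).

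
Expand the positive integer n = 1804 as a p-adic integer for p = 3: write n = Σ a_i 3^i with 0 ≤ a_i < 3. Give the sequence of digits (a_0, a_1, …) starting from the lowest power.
(a_0, a_1, …) = (1, 1, 2, 0, 1, 1, 2)

Repeated division by 3 gives the digits low-to-high: 1804 = 1 + 1·3^1 + 2·3^2 + 1·3^4 + 1·3^5 + 2·3^6. Digit sequence: (1, 1, 2, 0, 1, 1, 2).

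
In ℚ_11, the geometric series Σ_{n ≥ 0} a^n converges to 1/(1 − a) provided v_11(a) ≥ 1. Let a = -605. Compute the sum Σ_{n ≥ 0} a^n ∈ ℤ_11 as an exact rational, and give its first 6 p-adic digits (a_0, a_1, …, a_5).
Σ a^n = 1/(1 − a) = 1/606;  first 6 digits = (1, 0, 6, 10, 2, 2)

v_11(a) = 2 ≥ 1, so the series converges in ℤ_11 to 1/(1 − a) = 1/(1 − (-605)) = 1/606. Expand this rational in ℤ_11: compute digits iteratively via d_i = x_i mod 11, x_{i+1} = (x_i − d_i)/11. The first 6 digits are (1, 0, 6, 10, 2, 2).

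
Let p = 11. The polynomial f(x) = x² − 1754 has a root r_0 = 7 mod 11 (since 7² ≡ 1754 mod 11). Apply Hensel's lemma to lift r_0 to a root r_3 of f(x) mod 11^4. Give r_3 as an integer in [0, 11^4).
r_3 = 13966 (mod 14641)

Hensel's recurrence: r_{i+1} = r_i − f(r_i)·(f′(r_i))^{-1} mod 11^{i+2}, with f′(x) = 2x. Iterate:
  r_0 = 7 (mod 11)
  r_1 = 51 (mod 121)
  r_2 = 656 (mod 1331)
  r_3 = 13966 (mod 14641)
Final: r_3 = 13966, and one checks f(r_3) ≡ 0 mod 11^4.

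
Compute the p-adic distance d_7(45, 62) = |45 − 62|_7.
d_7(45, 62) = 1

Step 1 — x − y = 45 − 62 = -17. Step 2 — v_7(-17) = 0 (factor: -17 = −(7^0 · 17); the sign does not affect v_p). Step 3 — |x − y|_7 = 7^{0} = 1.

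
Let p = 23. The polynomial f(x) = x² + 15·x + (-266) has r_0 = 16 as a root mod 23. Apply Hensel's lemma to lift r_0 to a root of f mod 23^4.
r_3 = 66969 (mod 279841)

Hensel: r_{i+1} = r_i − f(r_i)·(f′(r_i))^{-1} mod 23^{i+2}, f′(x) = 2x + 15. Iterate:
  r_0 = 16 (mod 23)
  r_1 = 315 (mod 529)
  r_2 = 6134 (mod 12167)
  r_3 = 66969 (mod 279841)
Final: r = 66969 satisfies f(r) ≡ 0 mod 23^4.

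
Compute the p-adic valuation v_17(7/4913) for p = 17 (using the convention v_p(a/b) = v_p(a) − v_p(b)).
v_17(7/4913) = -3

Factor powers of 17 from the numerator and denominator of the reduced fraction: 7 = 17^0 · 7 and 4913 = 17^3 · 1. Apply v_p(a/b) = v_p(a) − v_p(b): v_17(7/4913) = 0 − 3 = -3.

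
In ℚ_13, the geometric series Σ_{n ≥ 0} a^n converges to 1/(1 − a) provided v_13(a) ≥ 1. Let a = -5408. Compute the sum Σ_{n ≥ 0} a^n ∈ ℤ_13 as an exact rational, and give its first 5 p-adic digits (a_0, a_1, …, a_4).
Σ a^n = 1/(1 − a) = 1/5409;  first 5 digits = (1, 0, 7, 10, 9)

v_13(a) = 2 ≥ 1, so the series converges in ℤ_13 to 1/(1 − a) = 1/(1 − (-5408)) = 1/5409. Expand this rational in ℤ_13: compute digits iteratively via d_i = x_i mod 13, x_{i+1} = (x_i − d_i)/13. The first 5 digits are (1, 0, 7, 10, 9).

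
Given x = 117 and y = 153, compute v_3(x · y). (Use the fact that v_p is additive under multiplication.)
v_3(17901) = 4

v_p(x) = 2 (factor: 117 = 3^2 · 13); v_p(y) = 2 (factor: 153 = 3^2 · 17). Additivity: v_p(xy) = v_p(x) + v_p(y) = 2 + 2 = 4. (Direct check: xy = 17901 = 3^4 · (221).)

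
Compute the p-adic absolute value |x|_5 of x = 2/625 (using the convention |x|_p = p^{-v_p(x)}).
|2/625|_5 = 625

Step 1 — compute v_5(x) by factoring powers of 5 out of the numerator and denominator: v_5(2/625) = -4. Step 2 — apply |x|_p = p^{-v_p(x)} = 5^{4} = 625.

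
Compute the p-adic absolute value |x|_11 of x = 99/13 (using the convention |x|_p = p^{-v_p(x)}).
|99/13|_11 = 1/11

Step 1 — compute v_11(x) by factoring powers of 11 out of the numerator and denominator: v_11(99/13) = 1. Step 2 — apply |x|_p = p^{-v_p(x)} = 11^{-1} = 1/11.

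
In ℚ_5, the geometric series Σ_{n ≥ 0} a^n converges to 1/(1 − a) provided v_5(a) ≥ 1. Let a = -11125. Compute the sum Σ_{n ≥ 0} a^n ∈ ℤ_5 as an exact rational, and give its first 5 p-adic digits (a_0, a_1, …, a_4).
Σ a^n = 1/(1 − a) = 1/11126;  first 5 digits = (1, 0, 0, 1, 2)

v_5(a) = 3 ≥ 1, so the series converges in ℤ_5 to 1/(1 − a) = 1/(1 − (-11125)) = 1/11126. Expand this rational in ℤ_5: compute digits iteratively via d_i = x_i mod 5, x_{i+1} = (x_i − d_i)/5. The first 5 digits are (1, 0, 0, 1, 2).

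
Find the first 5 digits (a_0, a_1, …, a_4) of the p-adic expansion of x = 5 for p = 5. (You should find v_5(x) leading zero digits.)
(a_0, …, a_4) = (0, 1, 0, 0, 0)

v_5(5) = 1, so a_0 = ... = a_0 = 0. Factor out: x = 5^1 · u with u = 1 a unit in ℤ_5. Expand u iteratively via a_{v+i} = u_i mod 5, u_{i+1} = (u_i − a_{v+i})/5:
  u_0 = 1;  a_1 = 1;  u_1 = (u_0 − 1)/5 = 0
  u_1 = 0;  a_2 = 0;  u_2 = (u_1 − 0)/5 = 0
  u_2 = 0;  a_3 = 0;  u_3 = (u_2 − 0)/5 = 0
  u_3 = 0;  a_4 = 0;  u_4 = (u_3 − 0)/5 = 0
Digits: (0, 1, 0, 0, 0).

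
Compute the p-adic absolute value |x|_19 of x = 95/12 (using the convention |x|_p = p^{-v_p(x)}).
|95/12|_19 = 1/19

Step 1 — compute v_19(x) by factoring powers of 19 out of the numerator and denominator: v_19(95/12) = 1. Step 2 — apply |x|_p = p^{-v_p(x)} = 19^{-1} = 1/19.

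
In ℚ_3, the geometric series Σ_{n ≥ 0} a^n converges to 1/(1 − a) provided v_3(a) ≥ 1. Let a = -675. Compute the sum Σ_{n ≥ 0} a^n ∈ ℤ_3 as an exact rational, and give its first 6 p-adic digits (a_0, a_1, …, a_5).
Σ a^n = 1/(1 − a) = 1/676;  first 6 digits = (1, 0, 0, 2, 0, 0)

v_3(a) = 3 ≥ 1, so the series converges in ℤ_3 to 1/(1 − a) = 1/(1 − (-675)) = 1/676. Expand this rational in ℤ_3: compute digits iteratively via d_i = x_i mod 3, x_{i+1} = (x_i − d_i)/3. The first 6 digits are (1, 0, 0, 2, 0, 0).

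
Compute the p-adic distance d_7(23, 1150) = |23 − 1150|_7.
d_7(23, 1150) = 1/49

Step 1 — x − y = 23 − 1150 = -1127. Step 2 — v_7(-1127) = 2 (factor: -1127 = −(7^2 · 23); the sign does not affect v_p). Step 3 — |x − y|_7 = 7^{-2} = 1/49.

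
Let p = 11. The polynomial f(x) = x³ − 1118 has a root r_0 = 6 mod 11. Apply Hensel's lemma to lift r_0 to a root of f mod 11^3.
r_2 = 523 (mod 1331)

Hensel: r_{i+1} = r_i − f(r_i)/f′(r_i) mod 11^{i+2}, where f′(x) = 3x². Iterate:
  r_0 = 6 (mod 11)
  r_1 = 39 (mod 121)
  r_2 = 523 (mod 1331)
Final: r = 523 with f(r) ≡ 0 mod 11^3.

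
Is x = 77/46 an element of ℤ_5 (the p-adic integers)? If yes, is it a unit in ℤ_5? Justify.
x ∈ ℤ_5^× (unit); v_5(x) = 0

ℤ_5 = {x ∈ ℚ_5 : v_5(x) ≥ 0} and ℤ_5^× = {x ∈ ℤ_5 : v_5(x) = 0}. Here v_5(77/46) = v_5(num) − v_5(den) = 0; compare against these criteria.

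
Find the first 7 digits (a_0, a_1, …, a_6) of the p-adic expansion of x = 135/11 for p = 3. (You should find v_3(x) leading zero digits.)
(a_0, …, a_6) = (0, 0, 0, 1, 2, 2, 1)

v_3(135/11) = 3, so a_0 = ... = a_2 = 0. Factor out: x = 3^3 · u with u = 5/11 a unit in ℤ_3. Expand u iteratively via a_{v+i} = u_i mod 3, u_{i+1} = (u_i − a_{v+i})/3:
  u_0 = 5/11;  a_3 = 1;  u_1 = (u_0 − 1)/3 = -2/11
  u_1 = -2/11;  a_4 = 2;  u_2 = (u_1 − 2)/3 = -8/11
  u_2 = -8/11;  a_5 = 2;  u_3 = (u_2 − 2)/3 = -10/11
  u_3 = -10/11;  a_6 = 1;  u_4 = (u_3 − 1)/3 = -7/11
Digits: (0, 0, 0, 1, 2, 2, 1).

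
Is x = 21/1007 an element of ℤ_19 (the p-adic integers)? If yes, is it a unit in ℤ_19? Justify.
x ∉ ℤ_19 (v_19(x) = -1 < 0)

ℤ_19 = {x ∈ ℚ_19 : v_19(x) ≥ 0} and ℤ_19^× = {x ∈ ℤ_19 : v_19(x) = 0}. Here v_19(21/1007) = v_19(num) − v_19(den) = -1; compare against these criteria.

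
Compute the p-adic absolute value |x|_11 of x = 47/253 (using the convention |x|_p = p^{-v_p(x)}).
|47/253|_11 = 11

Step 1 — compute v_11(x) by factoring powers of 11 out of the numerator and denominator: v_11(47/253) = -1. Step 2 — apply |x|_p = p^{-v_p(x)} = 11^{1} = 11.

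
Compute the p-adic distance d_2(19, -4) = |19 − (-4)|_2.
d_2(19, -4) = 1

Step 1 — x − y = 19 − (-4) = 23. Step 2 — v_2(23) = 0 (factor: 23 = (2^0 · 23); the sign does not affect v_p). Step 3 — |x − y|_2 = 2^{0} = 1.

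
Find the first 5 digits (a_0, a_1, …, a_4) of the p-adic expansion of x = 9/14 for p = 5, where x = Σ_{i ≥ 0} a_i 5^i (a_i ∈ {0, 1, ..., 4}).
(a_0, …, a_4) = (1, 1, 3, 4, 3)

v_5(9/14) = 0 (numerator and denominator both coprime to 5), so x ∈ ℤ_5^×. Compute digits iteratively via a_i = x_i mod 5, x_{i+1} = (x_i − a_i)/5, with x_0 = x:
  x_0 = 9/14;  a_0 = 1;  x_1 = (x_0 − 1)/5 = -1/14
  x_1 = -1/14;  a_1 = 1;  x_2 = (x_1 − 1)/5 = -3/14
  x_2 = -3/14;  a_2 = 3;  x_3 = (x_2 − 3)/5 = -9/14
  x_3 = -9/14;  a_3 = 4;  x_4 = (x_3 − 4)/5 = -13/14
  x_4 = -13/14;  a_4 = 3;  x_5 = (x_4 − 3)/5 = -11/14
Digits: (1, 1, 3, 4, 3).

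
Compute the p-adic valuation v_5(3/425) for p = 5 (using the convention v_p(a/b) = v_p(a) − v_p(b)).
v_5(3/425) = -2

Factor powers of 5 from the numerator and denominator of the reduced fraction: 3 = 5^0 · 3 and 425 = 5^2 · 17. Apply v_p(a/b) = v_p(a) − v_p(b): v_5(3/425) = 0 − 2 = -2.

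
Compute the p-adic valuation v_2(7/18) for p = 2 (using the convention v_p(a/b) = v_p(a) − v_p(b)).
v_2(7/18) = -1

Factor powers of 2 from the numerator and denominator of the reduced fraction: 7 = 2^0 · 7 and 18 = 2^1 · 9. Apply v_p(a/b) = v_p(a) − v_p(b): v_2(7/18) = 0 − 1 = -1.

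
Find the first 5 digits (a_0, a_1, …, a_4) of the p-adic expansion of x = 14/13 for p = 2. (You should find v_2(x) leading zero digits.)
(a_0, …, a_4) = (0, 1, 1, 0, 0)

v_2(14/13) = 1, so a_0 = ... = a_0 = 0. Factor out: x = 2^1 · u with u = 7/13 a unit in ℤ_2. Expand u iteratively via a_{v+i} = u_i mod 2, u_{i+1} = (u_i − a_{v+i})/2:
  u_0 = 7/13;  a_1 = 1;  u_1 = (u_0 − 1)/2 = -3/13
  u_1 = -3/13;  a_2 = 1;  u_2 = (u_1 − 1)/2 = -8/13
  u_2 = -8/13;  a_3 = 0;  u_3 = (u_2 − 0)/2 = -4/13
  u_3 = -4/13;  a_4 = 0;  u_4 = (u_3 − 0)/2 = -2/13
Digits: (0, 1, 1, 0, 0).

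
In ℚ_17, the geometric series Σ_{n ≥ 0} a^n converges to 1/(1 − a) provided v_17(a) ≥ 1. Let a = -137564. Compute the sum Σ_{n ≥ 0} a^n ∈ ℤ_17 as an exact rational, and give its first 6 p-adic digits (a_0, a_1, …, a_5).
Σ a^n = 1/(1 − a) = 1/137565;  first 6 digits = (1, 0, 0, 6, 15, 16)

v_17(a) = 3 ≥ 1, so the series converges in ℤ_17 to 1/(1 − a) = 1/(1 − (-137564)) = 1/137565. Expand this rational in ℤ_17: compute digits iteratively via d_i = x_i mod 17, x_{i+1} = (x_i − d_i)/17. The first 6 digits are (1, 0, 0, 6, 15, 16).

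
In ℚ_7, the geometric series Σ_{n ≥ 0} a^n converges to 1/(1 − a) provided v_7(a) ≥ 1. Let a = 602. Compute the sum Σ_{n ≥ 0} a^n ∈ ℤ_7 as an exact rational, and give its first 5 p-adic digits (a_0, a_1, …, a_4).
Σ a^n = 1/(1 − a) = -1/601;  first 5 digits = (1, 2, 2, 2, 4)

v_7(a) = 1 ≥ 1, so the series converges in ℤ_7 to 1/(1 − a) = 1/(1 − 602) = -1/601. Expand this rational in ℤ_7: compute digits iteratively via d_i = x_i mod 7, x_{i+1} = (x_i − d_i)/7. The first 5 digits are (1, 2, 2, 2, 4).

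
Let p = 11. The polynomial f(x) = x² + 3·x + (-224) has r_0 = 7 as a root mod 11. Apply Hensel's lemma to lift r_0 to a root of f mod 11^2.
r_1 = 73 (mod 121)

Hensel: r_{i+1} = r_i − f(r_i)·(f′(r_i))^{-1} mod 11^{i+2}, f′(x) = 2x + 3. Iterate:
  r_0 = 7 (mod 11)
  r_1 = 73 (mod 121)
Final: r = 73 satisfies f(r) ≡ 0 mod 11^2.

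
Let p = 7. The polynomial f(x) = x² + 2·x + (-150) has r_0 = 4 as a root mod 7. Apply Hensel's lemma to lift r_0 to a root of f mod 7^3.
r_2 = 46 (mod 343)

Hensel: r_{i+1} = r_i − f(r_i)·(f′(r_i))^{-1} mod 7^{i+2}, f′(x) = 2x + 2. Iterate:
  r_0 = 4 (mod 7)
  r_1 = 46 (mod 49)
  r_2 = 46 (mod 343)
Final: r = 46 satisfies f(r) ≡ 0 mod 7^3.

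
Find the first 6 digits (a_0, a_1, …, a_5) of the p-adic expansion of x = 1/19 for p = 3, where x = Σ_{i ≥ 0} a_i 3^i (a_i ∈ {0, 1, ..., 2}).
(a_0, …, a_5) = (1, 0, 1, 2, 0, 1)

v_3(1/19) = 0 (numerator and denominator both coprime to 3), so x ∈ ℤ_3^×. Compute digits iteratively via a_i = x_i mod 3, x_{i+1} = (x_i − a_i)/3, with x_0 = x:
  x_0 = 1/19;  a_0 = 1;  x_1 = (x_0 − 1)/3 = -6/19
  x_1 = -6/19;  a_1 = 0;  x_2 = (x_1 − 0)/3 = -2/19
  x_2 = -2/19;  a_2 = 1;  x_3 = (x_2 − 1)/3 = -7/19
  x_3 = -7/19;  a_3 = 2;  x_4 = (x_3 − 2)/3 = -15/19
  x_4 = -15/19;  a_4 = 0;  x_5 = (x_4 − 0)/3 = -5/19
  x_5 = -5/19;  a_5 = 1;  x_6 = (x_5 − 1)/3 = -8/19
Digits: (1, 0, 1, 2, 0, 1).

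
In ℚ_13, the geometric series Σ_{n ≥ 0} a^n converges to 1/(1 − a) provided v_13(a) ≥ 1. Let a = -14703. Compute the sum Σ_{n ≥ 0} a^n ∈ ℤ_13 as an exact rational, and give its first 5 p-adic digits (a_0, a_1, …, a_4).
Σ a^n = 1/(1 − a) = 1/14704;  first 5 digits = (1, 0, 4, 6, 2)

v_13(a) = 2 ≥ 1, so the series converges in ℤ_13 to 1/(1 − a) = 1/(1 − (-14703)) = 1/14704. Expand this rational in ℤ_13: compute digits iteratively via d_i = x_i mod 13, x_{i+1} = (x_i − d_i)/13. The first 5 digits are (1, 0, 4, 6, 2).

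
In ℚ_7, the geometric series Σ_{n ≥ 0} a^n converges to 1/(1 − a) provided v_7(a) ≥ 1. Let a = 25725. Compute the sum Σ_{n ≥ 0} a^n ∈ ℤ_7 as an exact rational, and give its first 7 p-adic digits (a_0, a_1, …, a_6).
Σ a^n = 1/(1 − a) = -1/25724;  first 7 digits = (1, 0, 0, 5, 3, 1, 4)

v_7(a) = 3 ≥ 1, so the series converges in ℤ_7 to 1/(1 − a) = 1/(1 − 25725) = -1/25724. Expand this rational in ℤ_7: compute digits iteratively via d_i = x_i mod 7, x_{i+1} = (x_i − d_i)/7. The first 7 digits are (1, 0, 0, 5, 3, 1, 4).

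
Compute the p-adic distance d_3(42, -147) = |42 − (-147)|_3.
d_3(42, -147) = 1/27

Step 1 — x − y = 42 − (-147) = 189. Step 2 — v_3(189) = 3 (factor: 189 = (3^3 · 7); the sign does not affect v_p). Step 3 — |x − y|_3 = 3^{-3} = 1/27.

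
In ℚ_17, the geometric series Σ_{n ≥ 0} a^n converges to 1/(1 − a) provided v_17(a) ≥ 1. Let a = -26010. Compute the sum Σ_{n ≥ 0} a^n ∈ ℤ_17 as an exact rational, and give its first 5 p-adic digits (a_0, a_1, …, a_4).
Σ a^n = 1/(1 − a) = 1/26011;  first 5 digits = (1, 0, 12, 11, 7)

v_17(a) = 2 ≥ 1, so the series converges in ℤ_17 to 1/(1 − a) = 1/(1 − (-26010)) = 1/26011. Expand this rational in ℤ_17: compute digits iteratively via d_i = x_i mod 17, x_{i+1} = (x_i − d_i)/17. The first 5 digits are (1, 0, 12, 11, 7).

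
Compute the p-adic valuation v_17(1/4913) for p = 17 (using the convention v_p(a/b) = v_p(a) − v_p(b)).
v_17(1/4913) = -3

Factor powers of 17 from the numerator and denominator of the reduced fraction: 1 = 17^0 · 1 and 4913 = 17^3 · 1. Apply v_p(a/b) = v_p(a) − v_p(b): v_17(1/4913) = 0 − 3 = -3.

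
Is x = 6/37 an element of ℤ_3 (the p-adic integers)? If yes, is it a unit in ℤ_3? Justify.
x ∈ ℤ_3 but not a unit; v_3(x) = 1 > 0

ℤ_3 = {x ∈ ℚ_3 : v_3(x) ≥ 0} and ℤ_3^× = {x ∈ ℤ_3 : v_3(x) = 0}. Here v_3(6/37) = v_3(num) − v_3(den) = 1; compare against these criteria.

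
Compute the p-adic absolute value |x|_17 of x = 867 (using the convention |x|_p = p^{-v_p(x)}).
|867|_17 = 1/289

Step 1 — compute v_17(x) by factoring powers of 17 out of the numerator and denominator: v_17(867) = 2. Step 2 — apply |x|_p = p^{-v_p(x)} = 17^{-2} = 1/289.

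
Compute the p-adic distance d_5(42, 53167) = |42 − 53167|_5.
d_5(42, 53167) = 1/3125

Step 1 — x − y = 42 − 53167 = -53125. Step 2 — v_5(-53125) = 5 (factor: -53125 = −(5^5 · 17); the sign does not affect v_p). Step 3 — |x − y|_5 = 5^{-5} = 1/3125.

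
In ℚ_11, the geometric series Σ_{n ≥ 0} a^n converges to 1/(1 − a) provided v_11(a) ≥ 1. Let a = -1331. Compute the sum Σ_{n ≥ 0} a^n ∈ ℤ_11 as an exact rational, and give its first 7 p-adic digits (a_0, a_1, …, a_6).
Σ a^n = 1/(1 − a) = 1/1332;  first 7 digits = (1, 0, 0, 10, 10, 10, 0)

v_11(a) = 3 ≥ 1, so the series converges in ℤ_11 to 1/(1 − a) = 1/(1 − (-1331)) = 1/1332. Expand this rational in ℤ_11: compute digits iteratively via d_i = x_i mod 11, x_{i+1} = (x_i − d_i)/11. The first 7 digits are (1, 0, 0, 10, 10, 10, 0).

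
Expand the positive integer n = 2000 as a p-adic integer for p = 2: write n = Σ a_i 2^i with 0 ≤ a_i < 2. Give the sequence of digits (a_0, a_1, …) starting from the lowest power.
(a_0, a_1, …) = (0, 0, 0, 0, 1, 0, 1, 1, 1, 1, 1)

Repeated division by 2 gives the digits low-to-high: 2000 = 1·2^4 + 1·2^6 + 1·2^7 + 1·2^8 + 1·2^9 + 1·2^10. Digit sequence: (0, 0, 0, 0, 1, 0, 1, 1, 1, 1, 1).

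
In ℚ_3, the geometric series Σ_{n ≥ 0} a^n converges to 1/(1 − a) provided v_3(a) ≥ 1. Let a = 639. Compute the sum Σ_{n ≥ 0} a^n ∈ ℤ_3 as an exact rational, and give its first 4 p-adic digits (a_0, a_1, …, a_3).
Σ a^n = 1/(1 − a) = -1/638;  first 4 digits = (1, 0, 2, 2)

v_3(a) = 2 ≥ 1, so the series converges in ℤ_3 to 1/(1 − a) = 1/(1 − 639) = -1/638. Expand this rational in ℤ_3: compute digits iteratively via d_i = x_i mod 3, x_{i+1} = (x_i − d_i)/3. The first 4 digits are (1, 0, 2, 2).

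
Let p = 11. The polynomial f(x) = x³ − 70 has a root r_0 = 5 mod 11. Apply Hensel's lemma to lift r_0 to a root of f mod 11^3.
r_2 = 940 (mod 1331)

Hensel: r_{i+1} = r_i − f(r_i)/f′(r_i) mod 11^{i+2}, where f′(x) = 3x². Iterate:
  r_0 = 5 (mod 11)
  r_1 = 93 (mod 121)
  r_2 = 940 (mod 1331)
Final: r = 940 with f(r) ≡ 0 mod 11^3.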